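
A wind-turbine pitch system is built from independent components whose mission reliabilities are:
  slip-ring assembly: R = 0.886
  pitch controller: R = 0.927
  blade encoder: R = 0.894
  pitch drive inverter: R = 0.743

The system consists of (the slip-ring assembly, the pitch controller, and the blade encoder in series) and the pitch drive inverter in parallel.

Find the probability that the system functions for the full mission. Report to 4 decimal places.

Series (slip-ring assembly, pitch controller, and blade encoder): 0.886000 × 0.927000 × 0.894000 = 0.734262
Parallel ([0.734262] and pitch drive inverter): 1 − (1 − 0.734262)(1 − 0.743000) = 0.9317

0.9317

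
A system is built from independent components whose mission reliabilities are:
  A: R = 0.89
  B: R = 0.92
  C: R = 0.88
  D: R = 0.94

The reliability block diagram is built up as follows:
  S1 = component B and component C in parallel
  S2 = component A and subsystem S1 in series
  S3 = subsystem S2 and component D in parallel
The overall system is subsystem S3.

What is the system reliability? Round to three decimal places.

Parallel (B and C): 1 − (1 − 0.92000)(1 − 0.88000) = 0.99040
Series (A and [0.99040]): 0.89000 × 0.99040 = 0.88146
Parallel ([0.88146] and D): 1 − (1 − 0.88146)(1 − 0.94000) = 0.993

0.993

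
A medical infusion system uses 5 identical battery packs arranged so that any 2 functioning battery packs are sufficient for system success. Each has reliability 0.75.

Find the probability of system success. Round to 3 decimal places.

0.984

R = Σ_{i=2}^{5} C(5,i) p^i (1−p)^{5−i} with p = 0.75
C(5,2)·0.75^2·0.25^3 = 0.08789
C(5,3)·0.75^3·0.25^2 = 0.26367
C(5,4)·0.75^4·0.25^1 = 0.39551
C(5,5)·0.75^5·0.25^0 = 0.23730
Sum = 0.984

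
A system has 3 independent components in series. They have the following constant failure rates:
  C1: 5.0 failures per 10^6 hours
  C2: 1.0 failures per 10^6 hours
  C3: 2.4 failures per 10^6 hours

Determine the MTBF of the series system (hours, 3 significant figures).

Series of exponential components: λ_sys = Σ λ_i
λ_sys = 0.0000050 + 0.0000010 + 0.0000024 = 8.4000e-06 /h
MTBF = 1 / λ_sys = 119000 h

119000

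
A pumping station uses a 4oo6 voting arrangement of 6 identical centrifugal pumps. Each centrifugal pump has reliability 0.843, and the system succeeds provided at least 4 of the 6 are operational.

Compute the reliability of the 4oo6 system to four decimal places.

0.9467

R = Σ_{i=4}^{6} C(6,i) p^i (1−p)^{6−i} with p = 0.843
C(6,4)·0.843^4·0.157^2 = 0.186724
C(6,5)·0.843^5·0.157^1 = 0.401041
C(6,6)·0.843^6·0.157^0 = 0.358893
Sum = 0.9467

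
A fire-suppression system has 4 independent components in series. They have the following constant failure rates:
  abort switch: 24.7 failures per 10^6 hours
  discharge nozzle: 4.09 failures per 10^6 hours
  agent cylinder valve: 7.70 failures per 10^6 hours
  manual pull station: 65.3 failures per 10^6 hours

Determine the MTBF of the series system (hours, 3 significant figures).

Series of exponential components: λ_sys = Σ λ_i
λ_sys = 0.0000247 + 0.00000409 + 0.00000770 + 0.0000653 = 1.0179e-04 /h
MTBF = 1 / λ_sys = 9820 h

9820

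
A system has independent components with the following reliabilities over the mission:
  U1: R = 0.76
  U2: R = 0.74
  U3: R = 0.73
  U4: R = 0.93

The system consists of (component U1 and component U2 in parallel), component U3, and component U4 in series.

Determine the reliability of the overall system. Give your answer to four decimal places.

0.6365

Parallel (U1 and U2): 1 − (1 − 0.760000)(1 − 0.740000) = 0.937600
Series ([0.937600], U3, and U4): 0.937600 × 0.730000 × 0.930000 = 0.6365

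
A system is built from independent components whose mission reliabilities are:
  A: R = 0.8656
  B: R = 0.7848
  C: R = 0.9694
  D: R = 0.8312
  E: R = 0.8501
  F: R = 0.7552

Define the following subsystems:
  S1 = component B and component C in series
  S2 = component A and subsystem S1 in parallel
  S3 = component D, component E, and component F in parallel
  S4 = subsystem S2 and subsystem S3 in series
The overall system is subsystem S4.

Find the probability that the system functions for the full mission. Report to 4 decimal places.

0.9619

Series (B and C): 0.784800 × 0.969400 = 0.760785
Parallel (A and [0.760785]): 1 − (1 − 0.865600)(1 − 0.760785) = 0.967850
Parallel (D, E, and F): 1 − (1 − 0.831200)(1 − 0.850100)(1 − 0.755200) = 0.993806
Series ([0.967850] and [0.993806]): 0.967850 × 0.993806 = 0.9619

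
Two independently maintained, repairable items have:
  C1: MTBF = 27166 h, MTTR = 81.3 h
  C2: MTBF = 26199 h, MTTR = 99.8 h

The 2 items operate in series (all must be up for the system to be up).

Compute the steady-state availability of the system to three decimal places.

A(C1) = MTBF/(MTBF+MTTR) = 27166/(27166+81.3) = 0.997016
A(C2) = MTBF/(MTBF+MTTR) = 26199/(26199+99.8) = 0.996205
Series availability: 0.997016 × 0.996205 = 0.993

0.993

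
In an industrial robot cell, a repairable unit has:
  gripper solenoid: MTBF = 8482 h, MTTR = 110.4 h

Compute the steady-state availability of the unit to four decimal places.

0.9872

A(gripper solenoid) = MTBF/(MTBF+MTTR) = 8482/(8482+110.4) = 0.9872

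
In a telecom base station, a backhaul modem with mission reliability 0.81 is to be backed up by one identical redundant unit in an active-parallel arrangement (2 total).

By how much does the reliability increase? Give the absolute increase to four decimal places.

R_before = 0.81
R_after = 1 − (1 − 0.81)^2 = 0.9639
ΔR = 0.9639 − 0.81 = 0.1539

0.1539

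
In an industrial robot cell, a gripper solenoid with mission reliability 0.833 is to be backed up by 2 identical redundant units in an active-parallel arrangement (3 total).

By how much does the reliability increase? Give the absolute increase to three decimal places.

0.162

R_before = 0.833
R_after = 1 − (1 − 0.833)^3 = 0.995
ΔR = 0.995 − 0.833 = 0.162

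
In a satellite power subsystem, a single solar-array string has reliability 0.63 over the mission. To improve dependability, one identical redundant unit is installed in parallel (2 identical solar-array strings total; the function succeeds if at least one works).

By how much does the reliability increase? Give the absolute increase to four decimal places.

0.2331

R_before = 0.63
R_after = 1 − (1 − 0.63)^2 = 0.8631
ΔR = 0.8631 − 0.63 = 0.2331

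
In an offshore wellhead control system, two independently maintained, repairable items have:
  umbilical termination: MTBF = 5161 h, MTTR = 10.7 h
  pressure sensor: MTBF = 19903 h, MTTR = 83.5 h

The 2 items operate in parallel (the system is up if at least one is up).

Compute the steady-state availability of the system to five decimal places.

A(umbilical termination) = MTBF/(MTBF+MTTR) = 5161/(5161+10.7) = 0.997931
A(pressure sensor) = MTBF/(MTBF+MTTR) = 19903/(19903+83.5) = 0.995822
Parallel availability: 1 − (1 − 0.997931)(1 − 0.995822) = 0.99999

0.99999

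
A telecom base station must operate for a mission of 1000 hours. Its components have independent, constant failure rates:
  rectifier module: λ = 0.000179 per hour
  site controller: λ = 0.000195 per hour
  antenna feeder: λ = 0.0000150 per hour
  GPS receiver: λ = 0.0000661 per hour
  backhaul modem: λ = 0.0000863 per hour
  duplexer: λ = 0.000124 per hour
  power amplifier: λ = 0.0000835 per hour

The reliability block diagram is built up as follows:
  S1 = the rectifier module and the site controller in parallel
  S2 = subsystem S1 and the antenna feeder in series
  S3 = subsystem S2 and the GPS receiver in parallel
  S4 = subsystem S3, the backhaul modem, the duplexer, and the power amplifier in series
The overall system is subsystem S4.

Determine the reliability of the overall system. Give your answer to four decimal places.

0.7434

R(rectifier module) = exp(−0.000179 × 1000) = 0.836106
R(site controller) = exp(−0.000195 × 1000) = 0.822835
R(antenna feeder) = exp(−0.0000150 × 1000) = 0.985112
R(GPS receiver) = exp(−0.0000661 × 1000) = 0.936037
R(backhaul modem) = exp(−0.0000863 × 1000) = 0.917319
R(duplexer) = exp(−0.000124 × 1000) = 0.883380
R(power amplifier) = exp(−0.0000835 × 1000) = 0.919891
Parallel (rectifier module and site controller): 1 − (1 − 0.836106)(1 − 0.822835) = 0.970964
Series ([0.970964] and antenna feeder): 0.970964 × 0.985112 = 0.956508
Parallel ([0.956508] and GPS receiver): 1 − (1 − 0.956508)(1 − 0.936037) = 0.997218
Series ([0.997218], backhaul modem, duplexer, and power amplifier): 0.997218 × 0.917319 × 0.883380 × 0.919891 = 0.7434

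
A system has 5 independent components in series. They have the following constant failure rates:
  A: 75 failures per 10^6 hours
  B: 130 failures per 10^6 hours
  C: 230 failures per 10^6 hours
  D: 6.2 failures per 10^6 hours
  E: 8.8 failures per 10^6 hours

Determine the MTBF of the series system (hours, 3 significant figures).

2220

Series of exponential components: λ_sys = Σ λ_i
λ_sys = 0.000075 + 0.00013 + 0.00023 + 0.0000062 + 0.0000088 = 4.5000e-04 /h
MTBF = 1 / λ_sys = 2220 h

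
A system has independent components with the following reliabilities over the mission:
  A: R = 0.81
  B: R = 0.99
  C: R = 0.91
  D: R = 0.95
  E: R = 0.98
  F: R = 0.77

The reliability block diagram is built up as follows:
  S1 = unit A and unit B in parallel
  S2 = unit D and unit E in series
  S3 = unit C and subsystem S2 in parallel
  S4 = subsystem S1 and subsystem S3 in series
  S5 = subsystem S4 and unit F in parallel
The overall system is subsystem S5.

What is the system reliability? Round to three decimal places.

0.998

Parallel (A and B): 1 − (1 − 0.81000)(1 − 0.99000) = 0.99810
Series (D and E): 0.95000 × 0.98000 = 0.93100
Parallel (C and [0.93100]): 1 − (1 − 0.91000)(1 − 0.93100) = 0.99379
Series ([0.99810] and [0.99379]): 0.99810 × 0.99379 = 0.99190
Parallel ([0.99190] and F): 1 − (1 − 0.99190)(1 − 0.77000) = 0.998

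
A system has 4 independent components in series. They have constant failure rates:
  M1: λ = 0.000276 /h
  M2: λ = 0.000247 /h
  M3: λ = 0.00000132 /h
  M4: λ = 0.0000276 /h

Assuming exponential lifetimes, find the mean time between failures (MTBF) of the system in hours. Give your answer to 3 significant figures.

Series of exponential components: λ_sys = Σ λ_i
λ_sys = 0.000276 + 0.000247 + 0.00000132 + 0.0000276 = 5.5192e-04 /h
MTBF = 1 / λ_sys = 1810 h

1810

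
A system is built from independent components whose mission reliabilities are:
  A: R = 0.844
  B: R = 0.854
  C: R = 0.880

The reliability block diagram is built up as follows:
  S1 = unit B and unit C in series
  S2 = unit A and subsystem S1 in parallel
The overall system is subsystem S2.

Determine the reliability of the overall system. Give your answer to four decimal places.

0.9612

Series (B and C): 0.854000 × 0.880000 = 0.751520
Parallel (A and [0.751520]): 1 − (1 − 0.844000)(1 − 0.751520) = 0.9612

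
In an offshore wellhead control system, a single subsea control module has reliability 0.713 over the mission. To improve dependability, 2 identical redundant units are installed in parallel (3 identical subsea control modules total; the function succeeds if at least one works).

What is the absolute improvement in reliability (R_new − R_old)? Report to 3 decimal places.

0.263

R_before = 0.713
R_after = 1 − (1 − 0.713)^3 = 0.976
ΔR = 0.976 − 0.713 = 0.263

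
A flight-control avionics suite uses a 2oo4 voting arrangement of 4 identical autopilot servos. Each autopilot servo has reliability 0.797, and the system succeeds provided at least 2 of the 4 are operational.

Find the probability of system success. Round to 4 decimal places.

0.9716

R = Σ_{i=2}^{4} C(4,i) p^i (1−p)^{4−i} with p = 0.797
C(4,2)·0.797^2·0.203^2 = 0.157058
C(4,3)·0.797^3·0.203^1 = 0.411084
C(4,4)·0.797^4·0.203^0 = 0.403490
Sum = 0.9716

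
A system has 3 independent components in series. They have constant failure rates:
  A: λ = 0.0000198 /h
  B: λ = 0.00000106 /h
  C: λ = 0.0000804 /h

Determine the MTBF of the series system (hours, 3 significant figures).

Series of exponential components: λ_sys = Σ λ_i
λ_sys = 0.0000198 + 0.00000106 + 0.0000804 = 1.0126e-04 /h
MTBF = 1 / λ_sys = 9880 h

9880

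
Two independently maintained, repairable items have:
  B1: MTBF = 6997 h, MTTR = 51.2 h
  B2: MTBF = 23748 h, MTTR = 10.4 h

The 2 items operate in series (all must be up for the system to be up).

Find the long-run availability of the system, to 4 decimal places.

A(B1) = MTBF/(MTBF+MTTR) = 6997/(6997+51.2) = 0.992736
A(B2) = MTBF/(MTBF+MTTR) = 23748/(23748+10.4) = 0.999562
Series availability: 0.992736 × 0.999562 = 0.9923

0.9923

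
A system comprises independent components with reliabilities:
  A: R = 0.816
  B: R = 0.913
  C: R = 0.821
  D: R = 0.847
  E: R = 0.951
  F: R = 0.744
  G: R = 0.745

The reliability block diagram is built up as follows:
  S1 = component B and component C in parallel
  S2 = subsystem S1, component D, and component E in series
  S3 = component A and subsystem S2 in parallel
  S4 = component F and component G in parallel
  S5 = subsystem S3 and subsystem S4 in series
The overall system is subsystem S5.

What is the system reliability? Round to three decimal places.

Parallel (B and C): 1 − (1 − 0.91300)(1 − 0.82100) = 0.98443
Series ([0.98443], D, and E): 0.98443 × 0.84700 × 0.95100 = 0.79296
Parallel (A and [0.79296]): 1 − (1 − 0.81600)(1 − 0.79296) = 0.96190
Parallel (F and G): 1 − (1 − 0.74400)(1 − 0.74500) = 0.93472
Series ([0.96190] and [0.93472]): 0.96190 × 0.93472 = 0.899

0.899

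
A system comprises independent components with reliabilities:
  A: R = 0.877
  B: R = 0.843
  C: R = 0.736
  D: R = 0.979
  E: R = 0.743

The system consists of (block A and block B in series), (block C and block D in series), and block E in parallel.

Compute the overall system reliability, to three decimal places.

Series (A and B): 0.87700 × 0.84300 = 0.73931
Series (C and D): 0.73600 × 0.97900 = 0.72054
Parallel ([0.73931], [0.72054], and E): 1 − (1 − 0.73931)(1 − 0.72054)(1 − 0.74300) = 0.981

0.981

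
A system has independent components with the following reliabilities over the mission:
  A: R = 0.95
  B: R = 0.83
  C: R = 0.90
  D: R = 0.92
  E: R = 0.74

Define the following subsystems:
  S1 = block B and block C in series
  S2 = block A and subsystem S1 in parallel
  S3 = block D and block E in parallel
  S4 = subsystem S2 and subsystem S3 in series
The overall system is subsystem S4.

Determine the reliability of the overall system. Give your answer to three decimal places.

Series (B and C): 0.83000 × 0.90000 = 0.74700
Parallel (A and [0.74700]): 1 − (1 − 0.95000)(1 − 0.74700) = 0.98735
Parallel (D and E): 1 − (1 − 0.92000)(1 − 0.74000) = 0.97920
Series ([0.98735] and [0.97920]): 0.98735 × 0.97920 = 0.967

0.967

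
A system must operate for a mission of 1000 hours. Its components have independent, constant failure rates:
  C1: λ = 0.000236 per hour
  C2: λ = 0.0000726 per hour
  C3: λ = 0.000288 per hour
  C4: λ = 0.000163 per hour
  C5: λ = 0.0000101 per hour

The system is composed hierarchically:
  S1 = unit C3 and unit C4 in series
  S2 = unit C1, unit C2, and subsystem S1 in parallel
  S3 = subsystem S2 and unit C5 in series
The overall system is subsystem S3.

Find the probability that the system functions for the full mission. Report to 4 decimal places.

0.9847

R(C1) = exp(−0.000236 × 1000) = 0.789781
R(C2) = exp(−0.0000726 × 1000) = 0.929973
R(C3) = exp(−0.000288 × 1000) = 0.749762
R(C4) = exp(−0.000163 × 1000) = 0.849591
R(C5) = exp(−0.0000101 × 1000) = 0.989951
Series (C3 and C4): 0.749762 × 0.849591 = 0.636991
Parallel (C1, C2, and [0.636991]): 1 − (1 − 0.789781)(1 − 0.929973)(1 − 0.636991) = 0.994656
Series ([0.994656] and C5): 0.994656 × 0.989951 = 0.9847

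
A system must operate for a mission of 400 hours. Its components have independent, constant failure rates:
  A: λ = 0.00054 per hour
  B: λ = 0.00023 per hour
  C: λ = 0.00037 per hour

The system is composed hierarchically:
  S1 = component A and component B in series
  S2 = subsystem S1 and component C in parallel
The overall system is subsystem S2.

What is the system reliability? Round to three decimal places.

R(A) = exp(−0.00054 × 400) = 0.80574
R(B) = exp(−0.00023 × 400) = 0.91211
R(C) = exp(−0.00037 × 400) = 0.86243
Series (A and B): 0.80574 × 0.91211 = 0.73492
Parallel ([0.73492] and C): 1 − (1 − 0.73492)(1 − 0.86243) = 0.964

0.964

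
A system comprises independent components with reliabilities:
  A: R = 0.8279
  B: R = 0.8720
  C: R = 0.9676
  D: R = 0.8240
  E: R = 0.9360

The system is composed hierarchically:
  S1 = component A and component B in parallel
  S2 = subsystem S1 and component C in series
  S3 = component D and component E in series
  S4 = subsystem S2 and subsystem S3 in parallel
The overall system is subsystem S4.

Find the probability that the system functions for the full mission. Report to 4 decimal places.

0.9877

Parallel (A and B): 1 − (1 − 0.827900)(1 − 0.872000) = 0.977971
Series ([0.977971] and C): 0.977971 × 0.967600 = 0.946285
Series (D and E): 0.824000 × 0.936000 = 0.771264
Parallel ([0.946285] and [0.771264]): 1 − (1 − 0.946285)(1 − 0.771264) = 0.9877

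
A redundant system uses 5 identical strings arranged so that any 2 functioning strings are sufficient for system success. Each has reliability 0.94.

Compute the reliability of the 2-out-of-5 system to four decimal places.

0.9999

R = Σ_{i=2}^{5} C(5,i) p^i (1−p)^{5−i} with p = 0.94
C(5,2)·0.94^2·0.06^3 = 0.001909
C(5,3)·0.94^3·0.06^2 = 0.029901
C(5,4)·0.94^4·0.06^1 = 0.234225
C(5,5)·0.94^5·0.06^0 = 0.733904
Sum = 0.9999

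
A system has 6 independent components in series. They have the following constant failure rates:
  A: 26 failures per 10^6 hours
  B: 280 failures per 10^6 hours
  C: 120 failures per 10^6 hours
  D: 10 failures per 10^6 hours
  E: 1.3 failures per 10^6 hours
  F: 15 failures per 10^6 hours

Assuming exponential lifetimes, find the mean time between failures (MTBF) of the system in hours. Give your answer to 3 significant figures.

2210

Series of exponential components: λ_sys = Σ λ_i
λ_sys = 0.000026 + 0.00028 + 0.00012 + 0.000010 + 0.0000013 + 0.000015 = 4.5230e-04 /h
MTBF = 1 / λ_sys = 2210 h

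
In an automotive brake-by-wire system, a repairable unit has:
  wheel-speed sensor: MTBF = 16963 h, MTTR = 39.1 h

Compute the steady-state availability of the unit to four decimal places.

A(wheel-speed sensor) = MTBF/(MTBF+MTTR) = 16963/(16963+39.1) = 0.9977

0.9977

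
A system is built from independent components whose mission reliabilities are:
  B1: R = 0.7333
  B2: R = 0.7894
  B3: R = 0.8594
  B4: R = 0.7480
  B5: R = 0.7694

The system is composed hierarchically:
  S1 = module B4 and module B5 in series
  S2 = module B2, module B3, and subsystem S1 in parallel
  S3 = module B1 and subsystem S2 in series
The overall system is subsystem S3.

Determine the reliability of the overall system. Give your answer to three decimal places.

Series (B4 and B5): 0.74800 × 0.76940 = 0.57551
Parallel (B2, B3, and [0.57551]): 1 − (1 − 0.78940)(1 − 0.85940)(1 − 0.57551) = 0.98743
Series (B1 and [0.98743]): 0.73330 × 0.98743 = 0.724

0.724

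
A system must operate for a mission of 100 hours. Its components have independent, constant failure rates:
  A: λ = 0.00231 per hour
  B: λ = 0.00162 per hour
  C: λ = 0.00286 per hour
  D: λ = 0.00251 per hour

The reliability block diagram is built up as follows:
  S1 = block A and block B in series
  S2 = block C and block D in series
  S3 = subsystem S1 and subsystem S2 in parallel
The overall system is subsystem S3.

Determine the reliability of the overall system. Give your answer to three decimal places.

0.865

R(A) = exp(−0.00231 × 100) = 0.79374
R(B) = exp(−0.00162 × 100) = 0.85044
R(C) = exp(−0.00286 × 100) = 0.75126
R(D) = exp(−0.00251 × 100) = 0.77802
Series (A and B): 0.79374 × 0.85044 = 0.67503
Series (C and D): 0.75126 × 0.77802 = 0.58450
Parallel ([0.67503] and [0.58450]): 1 − (1 − 0.67503)(1 − 0.58450) = 0.865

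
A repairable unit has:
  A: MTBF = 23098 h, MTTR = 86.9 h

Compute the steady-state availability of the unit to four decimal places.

0.9963

A(A) = MTBF/(MTBF+MTTR) = 23098/(23098+86.9) = 0.9963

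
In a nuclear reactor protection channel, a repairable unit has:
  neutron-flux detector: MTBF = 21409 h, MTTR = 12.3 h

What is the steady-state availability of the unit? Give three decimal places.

A(neutron-flux detector) = MTBF/(MTBF+MTTR) = 21409/(21409+12.3) = 0.999

0.999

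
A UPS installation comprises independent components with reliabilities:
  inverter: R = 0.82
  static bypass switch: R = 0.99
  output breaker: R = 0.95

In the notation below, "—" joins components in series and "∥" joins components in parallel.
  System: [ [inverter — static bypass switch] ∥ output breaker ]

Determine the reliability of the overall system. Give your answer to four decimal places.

Series (inverter and static bypass switch): 0.820000 × 0.990000 = 0.811800
Parallel ([0.811800] and output breaker): 1 − (1 − 0.811800)(1 − 0.950000) = 0.9906

0.9906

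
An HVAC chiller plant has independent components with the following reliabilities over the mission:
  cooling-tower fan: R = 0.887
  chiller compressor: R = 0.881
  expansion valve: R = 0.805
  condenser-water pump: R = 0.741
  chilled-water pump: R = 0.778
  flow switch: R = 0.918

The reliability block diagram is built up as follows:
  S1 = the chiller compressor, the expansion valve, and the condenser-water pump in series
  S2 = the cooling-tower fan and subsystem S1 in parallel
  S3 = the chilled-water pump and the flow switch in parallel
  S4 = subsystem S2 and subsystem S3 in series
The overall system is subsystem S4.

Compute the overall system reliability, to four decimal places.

0.9292

Series (chiller compressor, expansion valve, and condenser-water pump): 0.881000 × 0.805000 × 0.741000 = 0.525521
Parallel (cooling-tower fan and [0.525521]): 1 − (1 − 0.887000)(1 − 0.525521) = 0.946384
Parallel (chilled-water pump and flow switch): 1 − (1 − 0.778000)(1 − 0.918000) = 0.981796
Series ([0.946384] and [0.981796]): 0.946384 × 0.981796 = 0.9292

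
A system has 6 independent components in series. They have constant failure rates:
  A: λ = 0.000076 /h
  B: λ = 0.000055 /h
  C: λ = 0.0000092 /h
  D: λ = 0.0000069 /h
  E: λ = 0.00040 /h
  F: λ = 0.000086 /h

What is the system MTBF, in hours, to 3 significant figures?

Series of exponential components: λ_sys = Σ λ_i
λ_sys = 0.000076 + 0.000055 + 0.0000092 + 0.0000069 + 0.00040 + 0.000086 = 6.3310e-04 /h
MTBF = 1 / λ_sys = 1580 h

1580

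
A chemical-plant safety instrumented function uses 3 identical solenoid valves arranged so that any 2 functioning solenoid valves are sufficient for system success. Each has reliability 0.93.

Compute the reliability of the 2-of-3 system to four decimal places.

0.9860

R = Σ_{i=2}^{3} C(3,i) p^i (1−p)^{3−i} with p = 0.93
C(3,2)·0.93^2·0.07^1 = 0.181629
C(3,3)·0.93^3·0.07^0 = 0.804357
Sum = 0.9860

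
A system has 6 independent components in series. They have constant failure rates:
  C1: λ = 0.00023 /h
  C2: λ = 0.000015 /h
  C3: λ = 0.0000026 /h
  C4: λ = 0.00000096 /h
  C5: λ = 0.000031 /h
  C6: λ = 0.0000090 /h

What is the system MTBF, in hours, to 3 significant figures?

3470

Series of exponential components: λ_sys = Σ λ_i
λ_sys = 0.00023 + 0.000015 + 0.0000026 + 0.00000096 + 0.000031 + 0.0000090 = 2.8856e-04 /h
MTBF = 1 / λ_sys = 3470 h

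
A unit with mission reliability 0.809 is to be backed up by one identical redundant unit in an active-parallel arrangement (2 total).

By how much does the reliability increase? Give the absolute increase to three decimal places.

R_before = 0.809
R_after = 1 − (1 − 0.809)^2 = 0.964
ΔR = 0.964 − 0.809 = 0.155

0.155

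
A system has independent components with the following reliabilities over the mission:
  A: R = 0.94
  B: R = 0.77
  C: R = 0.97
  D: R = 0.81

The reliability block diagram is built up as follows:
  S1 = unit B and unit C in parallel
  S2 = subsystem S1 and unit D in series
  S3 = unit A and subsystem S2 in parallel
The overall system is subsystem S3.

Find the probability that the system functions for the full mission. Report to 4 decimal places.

Parallel (B and C): 1 − (1 − 0.770000)(1 − 0.970000) = 0.993100
Series ([0.993100] and D): 0.993100 × 0.810000 = 0.804411
Parallel (A and [0.804411]): 1 − (1 − 0.940000)(1 − 0.804411) = 0.9883

0.9883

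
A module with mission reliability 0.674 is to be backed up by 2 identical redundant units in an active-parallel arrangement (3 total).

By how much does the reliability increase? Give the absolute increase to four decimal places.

0.2914

R_before = 0.674
R_after = 1 − (1 − 0.674)^3 = 0.9654
ΔR = 0.9654 − 0.674 = 0.2914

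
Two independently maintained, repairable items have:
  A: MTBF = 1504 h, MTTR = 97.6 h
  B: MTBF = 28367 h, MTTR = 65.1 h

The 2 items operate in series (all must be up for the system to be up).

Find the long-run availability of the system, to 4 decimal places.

0.9369

A(A) = MTBF/(MTBF+MTTR) = 1504/(1504+97.6) = 0.939061
A(B) = MTBF/(MTBF+MTTR) = 28367/(28367+65.1) = 0.997710
Series availability: 0.939061 × 0.997710 = 0.9369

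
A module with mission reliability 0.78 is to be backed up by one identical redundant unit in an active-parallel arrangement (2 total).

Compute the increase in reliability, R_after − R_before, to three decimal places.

R_before = 0.78
R_after = 1 − (1 − 0.78)^2 = 0.952
ΔR = 0.952 − 0.78 = 0.172

0.172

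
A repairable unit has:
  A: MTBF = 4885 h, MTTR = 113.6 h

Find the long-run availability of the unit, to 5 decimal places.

0.97727

A(A) = MTBF/(MTBF+MTTR) = 4885/(4885+113.6) = 0.97727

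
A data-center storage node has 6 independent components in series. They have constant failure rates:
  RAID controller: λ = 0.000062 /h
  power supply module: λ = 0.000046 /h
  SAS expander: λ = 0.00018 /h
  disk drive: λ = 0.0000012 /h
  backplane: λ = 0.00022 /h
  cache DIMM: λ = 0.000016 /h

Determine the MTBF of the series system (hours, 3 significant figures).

Series of exponential components: λ_sys = Σ λ_i
λ_sys = 0.000062 + 0.000046 + 0.00018 + 0.0000012 + 0.00022 + 0.000016 = 5.2520e-04 /h
MTBF = 1 / λ_sys = 1900 h

1900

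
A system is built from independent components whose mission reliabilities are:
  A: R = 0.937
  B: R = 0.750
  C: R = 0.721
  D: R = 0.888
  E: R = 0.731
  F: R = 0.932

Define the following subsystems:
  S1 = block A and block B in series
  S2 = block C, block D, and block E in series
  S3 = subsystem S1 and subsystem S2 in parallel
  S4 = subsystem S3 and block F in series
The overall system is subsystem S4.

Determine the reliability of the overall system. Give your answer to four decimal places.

0.7846

Series (A and B): 0.937000 × 0.750000 = 0.702750
Series (C, D, and E): 0.721000 × 0.888000 × 0.731000 = 0.468021
Parallel ([0.702750] and [0.468021]): 1 − (1 − 0.702750)(1 − 0.468021) = 0.841869
Series ([0.841869] and F): 0.841869 × 0.932000 = 0.7846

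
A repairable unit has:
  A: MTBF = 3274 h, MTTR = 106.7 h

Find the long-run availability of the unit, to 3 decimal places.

0.968

A(A) = MTBF/(MTBF+MTTR) = 3274/(3274+106.7) = 0.968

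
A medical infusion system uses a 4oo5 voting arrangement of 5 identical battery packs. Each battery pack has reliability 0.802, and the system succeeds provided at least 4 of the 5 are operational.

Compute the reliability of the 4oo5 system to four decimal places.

R = Σ_{i=4}^{5} C(5,i) p^i (1−p)^{5−i} with p = 0.802
C(5,4)·0.802^4·0.198^1 = 0.409574
C(5,5)·0.802^5·0.198^0 = 0.331797
Sum = 0.7414

0.7414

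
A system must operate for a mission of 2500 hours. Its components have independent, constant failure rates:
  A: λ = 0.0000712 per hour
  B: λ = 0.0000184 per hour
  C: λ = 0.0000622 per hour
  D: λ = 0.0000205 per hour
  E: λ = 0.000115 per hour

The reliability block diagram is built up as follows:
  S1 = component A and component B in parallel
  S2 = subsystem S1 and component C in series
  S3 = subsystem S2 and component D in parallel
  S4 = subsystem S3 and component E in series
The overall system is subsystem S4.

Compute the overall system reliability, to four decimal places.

R(A) = exp(−0.0000712 × 2500) = 0.836942
R(B) = exp(−0.0000184 × 2500) = 0.955042
R(C) = exp(−0.0000622 × 2500) = 0.855987
R(D) = exp(−0.0000205 × 2500) = 0.950041
R(E) = exp(−0.000115 × 2500) = 0.750137
Parallel (A and B): 1 − (1 − 0.836942)(1 − 0.955042) = 0.992669
Series ([0.992669] and C): 0.992669 × 0.855987 = 0.849712
Parallel ([0.849712] and D): 1 − (1 − 0.849712)(1 − 0.950041) = 0.992492
Series ([0.992492] and E): 0.992492 × 0.750137 = 0.7445

0.7445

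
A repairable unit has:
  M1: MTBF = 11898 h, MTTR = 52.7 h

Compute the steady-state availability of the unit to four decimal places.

A(M1) = MTBF/(MTBF+MTTR) = 11898/(11898+52.7) = 0.9956

0.9956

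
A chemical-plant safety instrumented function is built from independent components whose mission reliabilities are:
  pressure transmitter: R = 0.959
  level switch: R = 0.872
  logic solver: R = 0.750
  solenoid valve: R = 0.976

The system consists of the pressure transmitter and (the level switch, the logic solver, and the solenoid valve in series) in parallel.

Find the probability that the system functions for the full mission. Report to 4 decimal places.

0.9852

Series (level switch, logic solver, and solenoid valve): 0.872000 × 0.750000 × 0.976000 = 0.638304
Parallel (pressure transmitter and [0.638304]): 1 − (1 − 0.959000)(1 − 0.638304) = 0.9852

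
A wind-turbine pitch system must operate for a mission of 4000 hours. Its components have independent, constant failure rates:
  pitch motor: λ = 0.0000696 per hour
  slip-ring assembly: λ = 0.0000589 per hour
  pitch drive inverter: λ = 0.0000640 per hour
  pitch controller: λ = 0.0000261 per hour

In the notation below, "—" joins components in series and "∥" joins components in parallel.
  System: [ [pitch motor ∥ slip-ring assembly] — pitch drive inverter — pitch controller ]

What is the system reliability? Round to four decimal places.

R(pitch motor) = exp(−0.0000696 × 4000) = 0.756994
R(slip-ring assembly) = exp(−0.0000589 × 4000) = 0.790097
R(pitch drive inverter) = exp(−0.0000640 × 4000) = 0.774142
R(pitch controller) = exp(−0.0000261 × 4000) = 0.900865
Parallel (pitch motor and slip-ring assembly): 1 − (1 − 0.756994)(1 − 0.790097) = 0.948992
Series ([0.948992], pitch drive inverter, and pitch controller): 0.948992 × 0.774142 × 0.900865 = 0.6618

0.6618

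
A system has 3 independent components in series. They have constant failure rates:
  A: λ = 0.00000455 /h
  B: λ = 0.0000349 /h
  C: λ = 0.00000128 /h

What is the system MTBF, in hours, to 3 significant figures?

24600

Series of exponential components: λ_sys = Σ λ_i
λ_sys = 0.00000455 + 0.0000349 + 0.00000128 = 4.0730e-05 /h
MTBF = 1 / λ_sys = 24600 h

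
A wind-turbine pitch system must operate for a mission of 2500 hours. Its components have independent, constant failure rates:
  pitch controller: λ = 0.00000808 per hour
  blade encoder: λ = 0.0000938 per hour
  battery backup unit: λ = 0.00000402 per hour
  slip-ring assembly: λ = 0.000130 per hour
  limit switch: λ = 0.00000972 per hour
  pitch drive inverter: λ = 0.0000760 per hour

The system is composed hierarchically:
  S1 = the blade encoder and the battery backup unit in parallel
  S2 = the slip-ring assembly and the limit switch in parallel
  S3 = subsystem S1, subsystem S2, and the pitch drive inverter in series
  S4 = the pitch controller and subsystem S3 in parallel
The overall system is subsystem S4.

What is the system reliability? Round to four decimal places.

0.9964

R(pitch controller) = exp(−0.00000808 × 2500) = 0.980003
R(blade encoder) = exp(−0.0000938 × 2500) = 0.790966
R(battery backup unit) = exp(−0.00000402 × 2500) = 0.990000
R(slip-ring assembly) = exp(−0.000130 × 2500) = 0.722527
R(limit switch) = exp(−0.00000972 × 2500) = 0.975993
R(pitch drive inverter) = exp(−0.0000760 × 2500) = 0.826959
Parallel (blade encoder and battery backup unit): 1 − (1 − 0.790966)(1 − 0.990000) = 0.997910
Parallel (slip-ring assembly and limit switch): 1 − (1 − 0.722527)(1 − 0.975993) = 0.993339
Series ([0.997910], [0.993339], and pitch drive inverter): 0.997910 × 0.993339 × 0.826959 = 0.819734
Parallel (pitch controller and [0.819734]): 1 − (1 − 0.980003)(1 − 0.819734) = 0.9964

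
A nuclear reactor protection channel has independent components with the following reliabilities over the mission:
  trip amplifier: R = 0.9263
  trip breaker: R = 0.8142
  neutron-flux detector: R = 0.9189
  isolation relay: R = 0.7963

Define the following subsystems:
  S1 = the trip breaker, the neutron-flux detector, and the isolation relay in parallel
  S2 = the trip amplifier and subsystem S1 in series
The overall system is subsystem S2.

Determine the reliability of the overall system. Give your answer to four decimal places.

0.9235

Parallel (trip breaker, neutron-flux detector, and isolation relay): 1 − (1 − 0.814200)(1 − 0.918900)(1 − 0.796300) = 0.996931
Series (trip amplifier and [0.996931]): 0.926300 × 0.996931 = 0.9235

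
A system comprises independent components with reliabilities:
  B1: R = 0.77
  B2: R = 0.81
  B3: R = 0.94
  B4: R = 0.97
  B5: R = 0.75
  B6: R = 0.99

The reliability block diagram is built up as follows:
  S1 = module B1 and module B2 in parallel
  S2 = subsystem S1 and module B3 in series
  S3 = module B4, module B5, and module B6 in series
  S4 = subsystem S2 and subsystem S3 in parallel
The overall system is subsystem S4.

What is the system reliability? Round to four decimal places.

Parallel (B1 and B2): 1 − (1 − 0.770000)(1 − 0.810000) = 0.956300
Series ([0.956300] and B3): 0.956300 × 0.940000 = 0.898922
Series (B4, B5, and B6): 0.970000 × 0.750000 × 0.990000 = 0.720225
Parallel ([0.898922] and [0.720225]): 1 − (1 − 0.898922)(1 − 0.720225) = 0.9717

0.9717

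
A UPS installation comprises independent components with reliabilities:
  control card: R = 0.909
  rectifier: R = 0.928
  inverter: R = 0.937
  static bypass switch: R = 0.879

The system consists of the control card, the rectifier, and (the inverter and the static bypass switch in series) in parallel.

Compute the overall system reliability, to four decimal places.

Series (inverter and static bypass switch): 0.937000 × 0.879000 = 0.823623
Parallel (control card, rectifier, and [0.823623]): 1 − (1 − 0.909000)(1 − 0.928000)(1 − 0.823623) = 0.9988

0.9988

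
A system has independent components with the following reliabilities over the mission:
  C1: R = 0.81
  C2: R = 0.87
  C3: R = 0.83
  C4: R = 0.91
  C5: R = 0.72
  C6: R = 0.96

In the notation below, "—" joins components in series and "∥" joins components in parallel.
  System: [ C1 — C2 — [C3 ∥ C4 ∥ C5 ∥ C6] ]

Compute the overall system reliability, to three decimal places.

Parallel (C3, C4, C5, and C6): 1 − (1 − 0.83000)(1 − 0.91000)(1 − 0.72000)(1 − 0.96000) = 0.99983
Series (C1, C2, and [0.99983]): 0.81000 × 0.87000 × 0.99983 = 0.705

0.705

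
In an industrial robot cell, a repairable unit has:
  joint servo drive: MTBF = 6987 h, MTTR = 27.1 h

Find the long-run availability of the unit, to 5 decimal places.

A(joint servo drive) = MTBF/(MTBF+MTTR) = 6987/(6987+27.1) = 0.99614

0.99614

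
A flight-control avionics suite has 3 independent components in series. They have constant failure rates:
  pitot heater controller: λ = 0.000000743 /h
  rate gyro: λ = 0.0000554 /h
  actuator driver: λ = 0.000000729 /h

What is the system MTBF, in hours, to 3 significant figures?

Series of exponential components: λ_sys = Σ λ_i
λ_sys = 0.000000743 + 0.0000554 + 0.000000729 = 5.6872e-05 /h
MTBF = 1 / λ_sys = 17600 h

17600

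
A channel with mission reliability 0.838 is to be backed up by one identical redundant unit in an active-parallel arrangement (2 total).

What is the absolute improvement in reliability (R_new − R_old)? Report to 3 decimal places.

0.136

R_before = 0.838
R_after = 1 − (1 − 0.838)^2 = 0.974
ΔR = 0.974 − 0.838 = 0.136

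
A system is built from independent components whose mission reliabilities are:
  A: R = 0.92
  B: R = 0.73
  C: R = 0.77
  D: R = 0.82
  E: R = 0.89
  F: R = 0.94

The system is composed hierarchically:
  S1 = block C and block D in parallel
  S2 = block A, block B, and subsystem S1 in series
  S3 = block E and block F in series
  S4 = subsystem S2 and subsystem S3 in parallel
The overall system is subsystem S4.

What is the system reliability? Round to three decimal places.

0.942

Parallel (C and D): 1 − (1 − 0.77000)(1 − 0.82000) = 0.95860
Series (A, B, and [0.95860]): 0.92000 × 0.73000 × 0.95860 = 0.64380
Series (E and F): 0.89000 × 0.94000 = 0.83660
Parallel ([0.64380] and [0.83660]): 1 − (1 − 0.64380)(1 − 0.83660) = 0.942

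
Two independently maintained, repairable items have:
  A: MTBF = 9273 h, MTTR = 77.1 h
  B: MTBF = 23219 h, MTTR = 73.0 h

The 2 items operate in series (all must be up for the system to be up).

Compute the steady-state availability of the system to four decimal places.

A(A) = MTBF/(MTBF+MTTR) = 9273/(9273+77.1) = 0.991754
A(B) = MTBF/(MTBF+MTTR) = 23219/(23219+73.0) = 0.996866
Series availability: 0.991754 × 0.996866 = 0.9886

0.9886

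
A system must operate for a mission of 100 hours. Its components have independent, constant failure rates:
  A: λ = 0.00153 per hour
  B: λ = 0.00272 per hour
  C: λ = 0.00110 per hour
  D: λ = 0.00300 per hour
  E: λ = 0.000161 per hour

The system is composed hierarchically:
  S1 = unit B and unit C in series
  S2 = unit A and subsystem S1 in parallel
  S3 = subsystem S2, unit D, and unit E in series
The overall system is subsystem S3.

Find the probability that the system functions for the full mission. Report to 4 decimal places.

0.6961

R(A) = exp(−0.00153 × 100) = 0.858130
R(B) = exp(−0.00272 × 100) = 0.761854
R(C) = exp(−0.00110 × 100) = 0.895834
R(D) = exp(−0.00300 × 100) = 0.740818
R(E) = exp(−0.000161 × 100) = 0.984029
Series (B and C): 0.761854 × 0.895834 = 0.682495
Parallel (A and [0.682495]): 1 − (1 − 0.858130)(1 − 0.682495) = 0.954956
Series ([0.954956], D, and E): 0.954956 × 0.740818 × 0.984029 = 0.6961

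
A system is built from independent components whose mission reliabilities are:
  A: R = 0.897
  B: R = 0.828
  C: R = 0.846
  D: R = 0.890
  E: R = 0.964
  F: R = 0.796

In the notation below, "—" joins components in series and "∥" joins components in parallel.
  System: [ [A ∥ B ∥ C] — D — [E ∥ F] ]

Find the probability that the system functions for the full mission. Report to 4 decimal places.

Parallel (A, B, and C): 1 − (1 − 0.897000)(1 − 0.828000)(1 − 0.846000) = 0.997272
Parallel (E and F): 1 − (1 − 0.964000)(1 − 0.796000) = 0.992656
Series ([0.997272], D, and [0.992656]): 0.997272 × 0.890000 × 0.992656 = 0.8811

0.8811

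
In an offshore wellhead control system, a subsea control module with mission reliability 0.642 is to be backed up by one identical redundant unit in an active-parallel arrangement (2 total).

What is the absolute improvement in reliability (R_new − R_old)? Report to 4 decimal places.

R_before = 0.642
R_after = 1 − (1 − 0.642)^2 = 0.8718
ΔR = 0.8718 − 0.642 = 0.2298

0.2298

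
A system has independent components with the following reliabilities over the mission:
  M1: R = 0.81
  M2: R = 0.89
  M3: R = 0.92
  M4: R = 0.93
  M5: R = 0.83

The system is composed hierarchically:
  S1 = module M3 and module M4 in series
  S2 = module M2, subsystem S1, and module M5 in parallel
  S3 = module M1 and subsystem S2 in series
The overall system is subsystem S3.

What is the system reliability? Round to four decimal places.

Series (M3 and M4): 0.920000 × 0.930000 = 0.855600
Parallel (M2, [0.855600], and M5): 1 − (1 − 0.890000)(1 − 0.855600)(1 − 0.830000) = 0.997300
Series (M1 and [0.997300]): 0.810000 × 0.997300 = 0.8078

0.8078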